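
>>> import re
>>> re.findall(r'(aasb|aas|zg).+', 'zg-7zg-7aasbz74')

['zg']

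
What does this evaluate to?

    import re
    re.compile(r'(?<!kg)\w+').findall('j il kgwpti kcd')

['j', 'il', 'kgwpti', 'kcd']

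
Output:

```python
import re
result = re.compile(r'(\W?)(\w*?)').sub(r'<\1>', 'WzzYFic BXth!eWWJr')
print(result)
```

This matches optionally a non-word character (captured); then zero or more of a word character (lazy) (captured).
`\1` in the replacement pulls in group 1's text for each match.

<><><><><><><><><><><><><><>< ><><><><><><><><><!><><><><><><><><><><><>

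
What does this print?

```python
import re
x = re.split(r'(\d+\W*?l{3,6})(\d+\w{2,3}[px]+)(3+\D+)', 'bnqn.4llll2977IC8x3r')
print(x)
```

['bnqn.', '4llll', '2977IC8x', '3r', '']

The group in the pattern means `split` returns the separators' captures alongside the pieces.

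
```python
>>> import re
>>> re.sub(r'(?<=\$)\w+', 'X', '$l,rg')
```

'$X,rg'

The lookaround is zero-width — it requires the adjacent text to match without consuming it, so the asserted text isn't part of the match.
Matches: at [1:2] → 'l'.
Each match is replaced by 'X'.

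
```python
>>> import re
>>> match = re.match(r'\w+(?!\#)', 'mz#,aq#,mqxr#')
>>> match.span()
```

(0, 1)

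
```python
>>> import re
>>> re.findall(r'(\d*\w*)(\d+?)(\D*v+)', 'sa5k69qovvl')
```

With 3 capturing groups, `findall` returns a 3-tuple per match.

[('sa5k6', '9', 'qovv')]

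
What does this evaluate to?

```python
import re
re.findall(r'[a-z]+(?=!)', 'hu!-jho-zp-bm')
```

The positive lookaround only admits positions where the adjacent text matches; those characters stay outside the span.
Since nothing is captured, `findall` lists the 1 matched substring directly.

['hu']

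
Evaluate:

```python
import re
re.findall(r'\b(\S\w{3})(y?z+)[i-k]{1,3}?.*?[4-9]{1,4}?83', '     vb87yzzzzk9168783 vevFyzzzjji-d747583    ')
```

[('vb87', 'yzzzz'), ('vevF', 'yzzz')]

A `+?`/`*?`/`{m,n}?` starts at its minimum and grows only as far as needed for what follows to match.
`findall` packs the 2 group values into a tuple for every match.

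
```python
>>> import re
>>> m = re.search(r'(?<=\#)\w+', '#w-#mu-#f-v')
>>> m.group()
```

'w'

The lookaround is zero-width — it requires the adjacent text to match without consuming it, so the asserted text isn't part of the match.
`re.search` scans for the first position where the pattern succeeds.
The match spans [1:2] → 'w'.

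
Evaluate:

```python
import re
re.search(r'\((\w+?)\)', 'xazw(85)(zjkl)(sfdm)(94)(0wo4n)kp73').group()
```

'(85)'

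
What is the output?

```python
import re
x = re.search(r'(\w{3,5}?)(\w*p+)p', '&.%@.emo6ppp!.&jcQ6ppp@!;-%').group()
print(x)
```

emo6ppp

The match spans [5:12] → 'emo6ppp'.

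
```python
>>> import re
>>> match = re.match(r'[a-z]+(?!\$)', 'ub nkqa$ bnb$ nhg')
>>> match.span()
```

(0, 2)

The negative lookahead/lookbehind blocks any match where the forbidden context is present.
`re.match` won't scan ahead — the pattern has to work from the very first character.
The match spans [0:2] → 'ub'.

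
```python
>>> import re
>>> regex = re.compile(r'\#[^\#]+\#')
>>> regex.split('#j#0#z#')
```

['', '0', '']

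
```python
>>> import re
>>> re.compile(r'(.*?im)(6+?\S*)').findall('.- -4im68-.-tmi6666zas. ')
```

[('.- -4im', '68-.-tmi6666zas.')]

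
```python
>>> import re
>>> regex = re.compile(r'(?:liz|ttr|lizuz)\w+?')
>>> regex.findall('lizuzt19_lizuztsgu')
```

The regex engine tests alternatives in the order written; an earlier branch that matches wins even if a later one would match more.
With no groups in the pattern, `findall` gives back each whole match — 2 here.

['lizu', 'lizu']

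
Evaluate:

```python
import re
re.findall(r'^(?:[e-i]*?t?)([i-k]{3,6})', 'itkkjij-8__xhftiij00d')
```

['kkjij']

Pattern: anchored at the start of the string; then zero or more of a character in [e-i] (lazy), then optionally the literal 't' (non-capturing group); then 3 to 6 of a character in [i-k] (captured).
Scanning left to right: at [0:7] match 'itkkjij', group 1 = 'kkjij'.
With a single group, `findall` returns only what that group captured — 1 item.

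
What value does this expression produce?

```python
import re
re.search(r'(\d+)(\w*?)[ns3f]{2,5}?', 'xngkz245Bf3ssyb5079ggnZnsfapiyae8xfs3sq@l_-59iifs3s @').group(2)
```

Pattern: one or more of a digit (captured); then zero or more of a word character (lazy) (captured); then 2 to 5 of one of [ns3f] (lazy).
`re.search` tries every starting position until one works.
The match spans [5:11] → '245Bf3'.
Captured: group 1 = '245', group 2 = 'B'.

'B'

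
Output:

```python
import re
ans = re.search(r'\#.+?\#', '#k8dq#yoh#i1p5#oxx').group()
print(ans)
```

#k8dq#

Because the quantifier is non-greedy, it stops expanding at the earliest point where the rest of the pattern can succeed.
The match spans [0:6] → '#k8dq#'.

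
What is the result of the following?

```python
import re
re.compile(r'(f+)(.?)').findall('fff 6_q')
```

[('fff', ' ')]

This matches one or more of a literal 'f' (captured); then optionally any character (captured).
Matches: at [0:4] match 'fff ', groups = ('fff', ' ').
2 groups means the one result is a tuple of 2 captured strings — 1 here.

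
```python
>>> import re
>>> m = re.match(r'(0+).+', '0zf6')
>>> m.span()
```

(0, 4)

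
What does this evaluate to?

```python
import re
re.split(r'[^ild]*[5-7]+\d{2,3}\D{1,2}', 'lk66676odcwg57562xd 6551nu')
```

['l', '', '', '']

The pattern matches zero or more of any character except [ild]; then one or more of a character in [5-7]; then 2 to 3 of a digit, then 1 to 2 of a non-digit.
`split` removes every match and returns the 4 fragments in between.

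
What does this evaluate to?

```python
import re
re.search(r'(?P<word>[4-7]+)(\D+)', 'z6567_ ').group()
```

'6567_ '

The pattern matches one or more of a character in [4-7] (captured as 'word'); then one or more of a non-digit (captured).
The match spans [1:7] → '6567_ '.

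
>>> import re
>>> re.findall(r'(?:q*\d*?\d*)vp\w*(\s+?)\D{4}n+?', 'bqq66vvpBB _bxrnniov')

[' ']

The pattern matches zero or more of the literal 'q', then zero or more of a digit (lazy), then zero or more of a digit (non-capturing group); then the literal 'vp', then zero or more of a word character; then one or more of whitespace (lazy) (captured); then exactly 4 of a non-digit, then one or more of the literal 'n' (lazy).
Because there's exactly one group, `findall` drops the full match and keeps group 1 from the one hit.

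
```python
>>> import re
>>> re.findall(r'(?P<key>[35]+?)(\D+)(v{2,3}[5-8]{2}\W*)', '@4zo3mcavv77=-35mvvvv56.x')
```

[('3', 'mca', 'vv77=-'), ('35', 'mvv', 'vv56.')]

Pattern: one or more of one of [35] (lazy) (captured as 'key'); then one or more of a non-digit (captured); then 2 to 3 of the literal 'v', then exactly 2 of a character in [5-8], then zero or more of a non-word character (captured).
Walking the string: at [4:14] match '3mcavv77=-', groups = ('3', 'mca', 'vv77=-'); at [14:24] match '35mvvvv56.', groups = ('35', 'mvv', 'vv56.').
`findall` packs the 3 group values into a tuple for every match.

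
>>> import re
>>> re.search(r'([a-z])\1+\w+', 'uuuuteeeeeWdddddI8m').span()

(0, 19)

After group 1 captures some text, `\1` only succeeds where that same text appears again.
The match spans [0:19] → 'uuuuteeeeeWdddddI8m'.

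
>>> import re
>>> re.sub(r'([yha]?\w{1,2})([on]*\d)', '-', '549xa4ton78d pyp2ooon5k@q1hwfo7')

'---8d p-k@--'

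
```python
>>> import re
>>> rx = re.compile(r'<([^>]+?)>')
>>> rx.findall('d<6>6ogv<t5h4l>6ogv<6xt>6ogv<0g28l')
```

['6', 't5h4l', '6xt']

Walking the string: at [1:4] match '<6>', group 1 = '6'; at [8:15] match '<t5h4l>', group 1 = 't5h4l'; at [19:24] match '<6xt>', group 1 = '6xt'.
`findall` collects group 1 from each match (3 total).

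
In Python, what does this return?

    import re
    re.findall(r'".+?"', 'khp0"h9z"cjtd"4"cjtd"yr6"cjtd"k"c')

A `+?`/`*?`/`{m,n}?` starts at its minimum and grows only as far as needed for what follows to match.
With no groups in the pattern, `findall` gives back each whole match — 4 here.

['"h9z"', '"4"', '"yr6"', '"k"']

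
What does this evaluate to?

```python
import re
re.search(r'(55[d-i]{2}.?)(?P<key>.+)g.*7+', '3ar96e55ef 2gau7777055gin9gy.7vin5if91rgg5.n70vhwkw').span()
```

(6, 45)

The pattern matches the literal '55', then exactly 2 of a character in [d-i], then optionally any character (captured); then one or more of any character (captured as 'key'); then the literal 'g', then zero or more of any character, then one or more of the literal '7'.
`search` walks the string left to right and returns the first match it finds.
The match spans [6:45] → '55ef 2gau7777055gin9gy.7vin5if91rgg5.n7'.
Captured: group 1 = '55ef ', group 2 = '2gau7777055gin9gy.7vin5if91rg'.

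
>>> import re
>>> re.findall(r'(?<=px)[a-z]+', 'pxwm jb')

The lookaround is zero-width — it requires the adjacent text to match without consuming it, so the asserted text isn't part of the match.
Scanning left to right: at [2:4] → 'wm'.
No capturing groups, so `findall` returns the 1 full match string.

['wm']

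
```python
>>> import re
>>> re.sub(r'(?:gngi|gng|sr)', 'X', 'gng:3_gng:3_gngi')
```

'X:3_X:3_X'

The regex engine tests alternatives in the order written; an earlier branch that matches wins even if a later one would match more.
Every occurrence is swapped for 'X'.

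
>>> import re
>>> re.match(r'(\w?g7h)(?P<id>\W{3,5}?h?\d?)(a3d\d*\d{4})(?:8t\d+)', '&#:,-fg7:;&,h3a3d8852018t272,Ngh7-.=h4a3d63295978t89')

Pattern: optionally a word character, then the literal 'g7h' (captured); then 3 to 5 of a non-word character (lazy), then optionally the literal 'h', then optionally a digit (captured as 'id'); then the literal 'a3d', then zero or more of a digit, then exactly 4 of a digit (captured); then the literal '8t', then one or more of a digit (non-capturing group).
With `match`, the pattern is implicitly anchored at the beginning.
Here the string doesn't start with a match, so the call returns None.

None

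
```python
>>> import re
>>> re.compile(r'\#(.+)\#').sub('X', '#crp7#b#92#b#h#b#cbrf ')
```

'Xcbrf '

Each match is replaced by 'X'.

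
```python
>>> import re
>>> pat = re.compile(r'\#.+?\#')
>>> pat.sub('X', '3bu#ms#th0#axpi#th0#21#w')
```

Because the quantifier is non-greedy, it stops expanding at the earliest point where the rest of the pattern can succeed.
Each match is replaced by 'X'.

'3buXth0Xth0Xw'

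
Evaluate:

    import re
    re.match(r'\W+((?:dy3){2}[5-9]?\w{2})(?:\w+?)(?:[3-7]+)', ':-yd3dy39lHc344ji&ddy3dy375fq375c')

Pattern: one or more of a non-word character; then the literal 'dy3' repeated 2 times, then optionally a character in [5-9], then exactly 2 of a word character (captured); then one or more of a word character (lazy) (non-capturing group); then one or more of a character in [3-7] (non-capturing group).
`match` is anchored at position 0; if the pattern doesn't fit there, it returns None.
Here the string doesn't start with a match, so the call returns None.

None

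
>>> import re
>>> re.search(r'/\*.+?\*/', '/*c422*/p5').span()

`search` walks the string left to right and returns the first match it finds.
The match spans [0:8] → '/*c422*/'.

(0, 8)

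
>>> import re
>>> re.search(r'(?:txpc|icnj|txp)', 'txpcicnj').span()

`|` is ordered: at each position the engine commits to the first alternative that works.
The match spans [0:4] → 'txpc'.

(0, 4)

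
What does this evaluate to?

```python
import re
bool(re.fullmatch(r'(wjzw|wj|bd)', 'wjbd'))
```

False

`re.fullmatch` requires the pattern to consume the entire string.
Here the pattern can't cover the whole string, so the call returns None, and `bool(None)` is False.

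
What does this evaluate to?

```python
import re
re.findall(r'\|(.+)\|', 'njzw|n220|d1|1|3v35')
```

Because there's exactly one group, `findall` drops the full match and keeps group 1 from the one hit.

['n220|d1|1']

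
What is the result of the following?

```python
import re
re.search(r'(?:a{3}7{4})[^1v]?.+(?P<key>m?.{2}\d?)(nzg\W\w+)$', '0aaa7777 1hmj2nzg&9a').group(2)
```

'nzg&9a'

Pattern: exactly 3 of the literal 'a', then exactly 4 of a literal '7' (non-capturing group); then optionally any character except [1v], then one or more of any character; then optionally the literal 'm', then exactly 2 of any character, then optionally a digit (captured as 'key'); then the literal 'nzg', then a non-word character, then one or more of a word character (captured); then anchored at the end.
Unlike `match`, `search` isn't anchored — it looks for the pattern anywhere in the string.
The match spans [1:20] → 'aaa7777 1hmj2nzg&9a'.
Captured: group 1 = 'j2', group 2 = 'nzg&9a'.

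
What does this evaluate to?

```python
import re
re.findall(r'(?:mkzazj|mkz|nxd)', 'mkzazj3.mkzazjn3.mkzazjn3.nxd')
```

['mkzazj', 'mkzazj', 'mkzazj', 'nxd']

Branches in `(...|...)` are attempted left-to-right; the first branch that allows the whole pattern to succeed is taken.
With no groups in the pattern, `findall` gives back each whole match — 4 here.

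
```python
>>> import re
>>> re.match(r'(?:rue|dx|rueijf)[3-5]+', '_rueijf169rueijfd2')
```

`re.match` won't scan ahead — the pattern has to work from the very first character.
Here the pattern fails at index 0, so the call returns None.

None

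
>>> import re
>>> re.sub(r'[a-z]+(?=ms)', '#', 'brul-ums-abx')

Because the assertion is zero-width, the text it checks is not consumed and won't appear in the result.
Matches: at [5:6] → 'u'.
`sub` substitutes '#' at each match site.

'brul-#ms-abx'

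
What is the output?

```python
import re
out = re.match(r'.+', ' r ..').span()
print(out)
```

`re.match` only tries the pattern at the start of the string.
The match spans [0:5] → ' r ..'.

(0, 5)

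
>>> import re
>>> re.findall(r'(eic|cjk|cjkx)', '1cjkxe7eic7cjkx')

['cjk', 'eic', 'cjk']

The regex engine tests alternatives in the order written; an earlier branch that matches wins even if a later one would match more.
One capturing group, so `findall` returns just the captured substring from each match — 3 in all.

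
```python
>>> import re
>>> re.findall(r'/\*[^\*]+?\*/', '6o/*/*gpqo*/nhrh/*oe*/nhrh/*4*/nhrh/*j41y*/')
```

With no groups in the pattern, `findall` gives back each whole match — 4 here.

['/*gpqo*/', '/*oe*/', '/*4*/', '/*j41y*/']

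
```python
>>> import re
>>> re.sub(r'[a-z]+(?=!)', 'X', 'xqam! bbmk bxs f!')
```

Lookahead/lookbehind check context without consuming it, so the matched span excludes the asserted characters.
Matches: at [0:4] → 'xqam'; at [15:16] → 'f'.
Every occurrence is swapped for 'X'.

'X! bbmk bxs X!'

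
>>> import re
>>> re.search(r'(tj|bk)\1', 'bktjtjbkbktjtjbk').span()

(2, 6)

A backreference is literal: `\1` must see the identical characters the first group matched.
The match spans [2:6] → 'tjtj'.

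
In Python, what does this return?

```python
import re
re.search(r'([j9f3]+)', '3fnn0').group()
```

'3f'

Pattern: one or more of one of [j9f3] (captured).
`re.search` scans for the first position where the pattern succeeds.
The match spans [0:2] → '3f'.
Captured: group 1 = '3f'.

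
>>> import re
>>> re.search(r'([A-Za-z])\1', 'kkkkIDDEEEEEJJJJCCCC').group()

'kk'

`\1` is not a pattern — it's the concrete string captured by group 1, re-applied verbatim.
The match spans [0:2] → 'kk'.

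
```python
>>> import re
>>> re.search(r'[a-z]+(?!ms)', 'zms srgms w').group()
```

Because the assertion is negative and zero-width, positions next to the forbidden text are skipped.
The match spans [0:3] → 'zms'.

'zms'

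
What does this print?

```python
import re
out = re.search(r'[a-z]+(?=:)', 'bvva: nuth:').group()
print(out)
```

bvva

Because the assertion is zero-width, the text it checks is not consumed and won't appear in the result.
The match spans [0:4] → 'bvva'.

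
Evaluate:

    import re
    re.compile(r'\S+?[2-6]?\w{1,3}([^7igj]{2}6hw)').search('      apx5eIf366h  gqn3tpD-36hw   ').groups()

The match spans [19:31] → 'gqn3tpD-36hw'.
Captured: group 1 = '-36hw'.

('-36hw',)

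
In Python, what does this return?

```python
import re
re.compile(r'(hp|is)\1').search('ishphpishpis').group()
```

The backreference `\1` re-matches whatever the first group consumed, character for character.
The match spans [2:6] → 'hphp'.

'hphp'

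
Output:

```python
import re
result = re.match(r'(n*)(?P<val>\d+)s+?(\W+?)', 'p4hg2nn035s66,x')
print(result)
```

None

With `match`, the pattern is implicitly anchored at the beginning.
Here position 0 doesn't satisfy it, so the call returns None.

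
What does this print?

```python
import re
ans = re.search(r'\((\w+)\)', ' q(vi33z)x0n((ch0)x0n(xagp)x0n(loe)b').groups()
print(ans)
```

('vi33z',)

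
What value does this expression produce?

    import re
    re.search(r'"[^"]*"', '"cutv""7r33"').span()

`re.search` tries every starting position until one works.
The match spans [0:6] → '"cutv"'.

(0, 6)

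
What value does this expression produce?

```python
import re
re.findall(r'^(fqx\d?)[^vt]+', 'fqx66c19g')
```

Pattern: anchored at the start of the string; then the literal 'fqx', then optionally a digit (captured); then one or more of any character except [vt].
Matches: at [0:9] match 'fqx66c19g', group 1 = 'fqx6'.
With a single group, `findall` returns only what that group captured — 1 item.

['fqx6']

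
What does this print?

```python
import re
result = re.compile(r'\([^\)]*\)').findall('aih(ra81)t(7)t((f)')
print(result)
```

['(ra81)', '(7)', '((f)']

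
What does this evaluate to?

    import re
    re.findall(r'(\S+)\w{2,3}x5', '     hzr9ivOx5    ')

['hzr9i']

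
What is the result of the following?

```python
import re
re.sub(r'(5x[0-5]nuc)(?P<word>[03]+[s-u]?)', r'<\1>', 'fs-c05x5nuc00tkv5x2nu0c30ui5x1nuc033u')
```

'fs-c0<5x5nuc>kv5x2nu0c30ui<5x1nuc>'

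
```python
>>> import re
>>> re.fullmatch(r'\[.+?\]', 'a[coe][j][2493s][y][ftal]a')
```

`re.fullmatch` is like wrapping the pattern in `^…$` (in single-line mode).
Here the string isn't matched end-to-end, so the call returns None.

None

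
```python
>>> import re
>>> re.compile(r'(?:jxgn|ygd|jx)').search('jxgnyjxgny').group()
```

'jxgn'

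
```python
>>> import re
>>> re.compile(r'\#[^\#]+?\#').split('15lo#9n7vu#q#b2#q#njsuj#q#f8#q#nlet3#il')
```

Matches to split on: at [4:11] → '#9n7vu#'; at [12:16] → '#b2#'; at [17:24] → '#njsuj#'; at [25:29] → '#f8#'; at [30:37] → '#nlet3#'.
Each match becomes a cut point; 6 segments remain.

['15lo', 'q', 'q', 'q', 'q', 'il']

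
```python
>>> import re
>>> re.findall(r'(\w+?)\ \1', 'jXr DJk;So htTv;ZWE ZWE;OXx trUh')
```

After group 1 captures some text, `\1` only succeeds where that same text appears again.
Walking the string: at [16:23] match 'ZWE ZWE', group 1 = 'ZWE'.
With a single group, `findall` returns only what that group captured — 1 item.

['ZWE']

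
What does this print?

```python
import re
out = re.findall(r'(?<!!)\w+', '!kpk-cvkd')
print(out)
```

['pk', 'cvkd']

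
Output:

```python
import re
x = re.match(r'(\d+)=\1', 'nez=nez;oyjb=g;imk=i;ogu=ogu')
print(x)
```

`\1` has to match the exact text group 1 already captured.
With `match`, the pattern is implicitly anchored at the beginning.
Here the pattern fails at index 0, so the call returns None.

None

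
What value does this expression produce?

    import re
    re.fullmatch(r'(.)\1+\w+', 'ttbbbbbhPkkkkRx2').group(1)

't'

The match spans [0:16] → 'ttbbbbbhPkkkkRx2'.
Captured: group 1 = 't'.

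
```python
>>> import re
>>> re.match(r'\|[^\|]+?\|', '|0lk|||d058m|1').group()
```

'|0lk|'

With `match`, the pattern is implicitly anchored at the beginning.
The match spans [0:5] → '|0lk|'.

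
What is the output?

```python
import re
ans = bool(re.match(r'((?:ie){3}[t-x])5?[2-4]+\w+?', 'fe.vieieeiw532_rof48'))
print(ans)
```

False

`re.match` won't scan ahead — the pattern has to work from the very first character.
Here position 0 doesn't satisfy it, so the call returns None, and `bool(None)` is False.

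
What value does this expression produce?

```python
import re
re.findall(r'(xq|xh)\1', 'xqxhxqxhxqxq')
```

The backreference `\1` re-matches whatever the first group consumed, character for character.
Walking the string: at [8:12] match 'xqxq', group 1 = 'xq'.
One capturing group, so `findall` returns just the captured substring from the one match — 1 in all.

['xq']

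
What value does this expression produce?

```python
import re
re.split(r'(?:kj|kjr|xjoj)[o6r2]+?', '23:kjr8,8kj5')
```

['23:', '8,8kj5']

Matches to split on: at [3:6] → 'kjr'.
Splitting on the pattern gives 2 pieces.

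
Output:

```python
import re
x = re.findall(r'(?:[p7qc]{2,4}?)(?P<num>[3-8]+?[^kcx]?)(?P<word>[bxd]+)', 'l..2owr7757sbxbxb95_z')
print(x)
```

Pattern: 2 to 4 of one of [p7qc] (lazy) (non-capturing group); then one or more of a character in [3-8] (lazy), then optionally any character except [kcx] (captured as 'num'); then one or more of one of [bxd] (captured as 'word').
Scanning left to right: at [7:17] match '7757sbxbxb', groups = ('57s', 'bxbxb').
Multiple groups make `findall` return tuples — one 2-tuple for the one match.

[('57s', 'bxbxb')]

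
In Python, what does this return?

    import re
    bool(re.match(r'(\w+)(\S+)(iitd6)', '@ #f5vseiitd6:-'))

Pattern: one or more of a word character (captured); then one or more of a non-whitespace character (captured); then the literal 'iit', then the literal 'd6' (captured).
`re.match` only tries the pattern at the start of the string.
Here the string doesn't start with a match, so the call returns None, and `bool(None)` is False.

False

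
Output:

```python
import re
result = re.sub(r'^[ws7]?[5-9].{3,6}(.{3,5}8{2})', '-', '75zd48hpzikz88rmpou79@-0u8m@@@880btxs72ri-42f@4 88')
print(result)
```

-rmpou79@-0u8m@@@880btxs72ri-42f@4 88

Pattern: anchored at the start of the string; then optionally one of [ws7]; then a character in [5-9], then 3 to 6 of any character; then 3 to 5 of any character, then exactly 2 of the literal '8' (captured).
Matches: at [0:14] → '75zd48hpzikz88'.
`sub` substitutes '-' at each match site.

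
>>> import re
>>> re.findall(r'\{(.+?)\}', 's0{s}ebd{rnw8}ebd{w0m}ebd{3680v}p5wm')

['s', 'rnw8', 'w0m', '3680v']

Matches: at [2:5] match '{s}', group 1 = 's'; at [8:14] match '{rnw8}', group 1 = 'rnw8'; at [17:22] match '{w0m}', group 1 = 'w0m'; at [25:32] match '{3680v}', group 1 = '3680v'.
`findall` collects group 1 from each match (4 total).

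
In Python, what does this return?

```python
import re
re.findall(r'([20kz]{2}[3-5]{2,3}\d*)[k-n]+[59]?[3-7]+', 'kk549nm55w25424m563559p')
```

['kk549']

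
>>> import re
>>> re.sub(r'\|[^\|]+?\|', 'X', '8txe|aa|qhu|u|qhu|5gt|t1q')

'8txeXqhuXqhuXt1q'

Matches: at [4:8] → '|aa|'; at [11:14] → '|u|'; at [17:22] → '|5gt|'.
Each match is replaced by 'X'.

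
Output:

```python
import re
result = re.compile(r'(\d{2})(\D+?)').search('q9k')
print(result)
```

None

Pattern: exactly 2 of a digit (captured); then one or more of a non-digit (lazy) (captured).
`re.search` tries every starting position until one works.
Here nothing in the string fits, so the call returns None.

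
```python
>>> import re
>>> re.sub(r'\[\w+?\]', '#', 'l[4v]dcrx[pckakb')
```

Matches: at [1:5] → '[4v]'.
Every occurrence is swapped for '#'.

'l#dcrx[pckakb'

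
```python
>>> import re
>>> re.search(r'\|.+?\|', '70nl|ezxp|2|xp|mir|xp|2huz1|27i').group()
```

'|ezxp|'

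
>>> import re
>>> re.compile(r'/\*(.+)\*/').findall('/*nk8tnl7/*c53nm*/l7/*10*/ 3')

With a single group, `findall` returns only what that group captured — 1 item.

['nk8tnl7/*c53nm*/l7/*10']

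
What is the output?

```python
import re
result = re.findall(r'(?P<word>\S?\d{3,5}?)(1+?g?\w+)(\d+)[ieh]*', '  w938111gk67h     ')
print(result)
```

[('w938', '111gk6', '7')]

Lazy quantifiers expand one character at a time until the remainder of the pattern can match.
`findall` packs the 3 group values into a tuple for every match.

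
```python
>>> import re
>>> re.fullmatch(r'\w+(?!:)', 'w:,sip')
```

`fullmatch` succeeds only if the pattern covers the string from start to end.
Here there's no way to consume every character, so the call returns None.

None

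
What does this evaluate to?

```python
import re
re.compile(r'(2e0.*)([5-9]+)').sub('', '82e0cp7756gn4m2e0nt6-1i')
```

'8-1i'

Pattern: a literal '2', then the literal 'e0', then zero or more of any character (captured); then one or more of a character in [5-9] (captured).
Each match is replaced by ''.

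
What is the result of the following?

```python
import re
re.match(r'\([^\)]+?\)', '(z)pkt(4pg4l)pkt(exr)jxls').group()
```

'(z)'

With `match`, the pattern is implicitly anchored at the beginning.
The match spans [0:3] → '(z)'.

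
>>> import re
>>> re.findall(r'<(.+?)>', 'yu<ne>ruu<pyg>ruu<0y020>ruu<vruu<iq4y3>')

With a single group, `findall` returns only what that group captured — 4 items.

['ne', 'pyg', '0y020', 'vruu<iq4y3']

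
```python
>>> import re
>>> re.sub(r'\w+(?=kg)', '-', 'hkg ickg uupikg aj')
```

The positive lookaround only admits positions where the adjacent text matches; those characters stay outside the span.
Matches: at [0:1] → 'h'; at [4:6] → 'ic'; at [9:13] → 'uupi'.
Every occurrence is swapped for '-'.

'-kg -kg -kg aj'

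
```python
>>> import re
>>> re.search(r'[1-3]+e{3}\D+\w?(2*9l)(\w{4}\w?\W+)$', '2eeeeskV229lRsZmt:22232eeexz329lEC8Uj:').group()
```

The pattern matches one or more of a character in [1-3], then exactly 3 of a literal 'e'; then one or more of a non-digit, then optionally a word character; then zero or more of a literal '2', then the literal '9l' (captured); then exactly 4 of a word character, then optionally a word character, then one or more of a non-word character (captured); then anchored at the end.
`re.search` scans for the first position where the pattern succeeds.
The match spans [18:38] → '22232eeexz329lEC8Uj:'.
Captured: group 1 = '29l', group 2 = 'EC8Uj:'.

'22232eeexz329lEC8Uj:'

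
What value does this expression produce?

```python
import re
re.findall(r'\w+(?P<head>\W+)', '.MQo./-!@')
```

Pattern: one or more of a word character; then one or more of a non-word character (captured as 'head').
Scanning left to right: at [1:9] match 'MQo./-!@', group 1 = './-!@'.
With a single group, `findall` returns only what that group captured — 1 item.

['./-!@']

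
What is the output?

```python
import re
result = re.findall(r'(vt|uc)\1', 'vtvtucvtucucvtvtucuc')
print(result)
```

`\1` has to match the exact text group 1 already captured.
With a single group, `findall` returns only what that group captured — 4 items.

['vt', 'uc', 'vt', 'uc']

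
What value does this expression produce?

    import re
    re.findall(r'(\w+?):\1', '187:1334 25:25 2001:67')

A backreference is literal: `\1` must see the identical characters the first group matched.
Matches: at [9:14] match '25:25', group 1 = '25'.
With a single group, `findall` returns only what that group captured — 1 item.

['25']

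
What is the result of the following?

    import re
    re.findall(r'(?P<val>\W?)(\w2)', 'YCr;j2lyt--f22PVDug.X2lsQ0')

The pattern matches optionally a non-word character (captured as 'val'); then a word character, then the literal '2' (captured).
Matches: at [3:6] match ';j2', groups = (';', 'j2'); at [10:13] match '-f2', groups = ('-', 'f2'); at [19:22] match '.X2', groups = ('.', 'X2').
With 2 capturing groups, `findall` returns a 2-tuple per match.

[(';', 'j2'), ('-', 'f2'), ('.', 'X2')]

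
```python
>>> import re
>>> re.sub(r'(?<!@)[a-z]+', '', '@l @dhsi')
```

`(?!…)`/`(?<!…)` only lets a position through if the neighbouring text does NOT match; no characters are consumed.
`sub` substitutes '' at each match site.

'@l @d'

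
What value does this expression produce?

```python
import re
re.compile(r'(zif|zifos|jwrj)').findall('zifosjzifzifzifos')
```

Alternation tries branches left to right and keeps the first one that lets the overall match succeed at that position.
Walking the string: at [0:3] match 'zif', group 1 = 'zif'; at [6:9] match 'zif', group 1 = 'zif'; at [9:12] match 'zif', group 1 = 'zif'; at [12:15] match 'zif', group 1 = 'zif'.
Because there's exactly one group, `findall` drops the full match and keeps group 1 from each hit.

['zif', 'zif', 'zif', 'zif']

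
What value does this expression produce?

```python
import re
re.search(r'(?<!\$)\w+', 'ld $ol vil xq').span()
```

The negative lookahead/lookbehind blocks any match where the forbidden context is present.
The match spans [0:2] → 'ld'.

(0, 2)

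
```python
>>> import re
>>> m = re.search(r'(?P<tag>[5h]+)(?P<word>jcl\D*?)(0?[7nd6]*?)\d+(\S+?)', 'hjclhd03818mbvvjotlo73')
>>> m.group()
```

The match spans [0:12] → 'hjclhd03818m'.

'hjclhd03818m'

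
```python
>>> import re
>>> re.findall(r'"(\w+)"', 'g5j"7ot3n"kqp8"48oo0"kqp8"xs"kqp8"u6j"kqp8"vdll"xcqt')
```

Walking the string: at [3:10] match '"7ot3n"', group 1 = '7ot3n'; at [14:21] match '"48oo0"', group 1 = '48oo0'; at [25:29] match '"xs"', group 1 = 'xs'; at [33:38] match '"u6j"', group 1 = 'u6j'; at [42:48] match '"vdll"', group 1 = 'vdll'.
One capturing group, so `findall` returns just the captured substring from each match — 5 in all.

['7ot3n', '48oo0', 'xs', 'u6j', 'vdll']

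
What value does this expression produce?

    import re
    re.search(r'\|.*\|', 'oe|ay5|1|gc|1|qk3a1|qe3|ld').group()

'|ay5|1|gc|1|qk3a1|qe3|'

The match spans [2:24] → '|ay5|1|gc|1|qk3a1|qe3|'.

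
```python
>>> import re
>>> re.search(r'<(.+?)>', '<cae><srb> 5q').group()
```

The match spans [0:5] → '<cae>'.

'<cae>'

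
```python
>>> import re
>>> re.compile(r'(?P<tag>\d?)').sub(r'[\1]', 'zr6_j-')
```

'[]z[]r[6][]_[]j[]-[]'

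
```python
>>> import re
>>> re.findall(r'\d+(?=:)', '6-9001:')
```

Lookahead/lookbehind check context without consuming it, so the matched span excludes the asserted characters.
Matches: at [2:6] → '9001'.
`findall` yields the raw match text (1 of them) because the pattern has no groups.

['9001']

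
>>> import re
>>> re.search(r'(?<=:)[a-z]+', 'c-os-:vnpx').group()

The `(?=…)`/`(?<=…)` assertion just peeks at neighbouring text; it doesn't advance the match position.
`re.search` scans for the first position where the pattern succeeds.
The match spans [6:10] → 'vnpx'.

'vnpx'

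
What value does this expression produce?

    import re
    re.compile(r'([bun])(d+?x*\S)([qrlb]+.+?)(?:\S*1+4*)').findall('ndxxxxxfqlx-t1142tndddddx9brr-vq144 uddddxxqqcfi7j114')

Because the quantifier is non-greedy, it stops expanding at the earliest point where the rest of the pattern can succeed.
3 groups means each result is a tuple of 3 captured strings — 2 here.

[('n', 'dxxxxxf', 'qlx'), ('u', 'ddddxxq', 'qc')]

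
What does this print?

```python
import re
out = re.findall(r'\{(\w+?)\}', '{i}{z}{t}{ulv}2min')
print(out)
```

Walking the string: at [0:3] match '{i}', group 1 = 'i'; at [3:6] match '{z}', group 1 = 'z'; at [6:9] match '{t}', group 1 = 't'; at [9:14] match '{ulv}', group 1 = 'ulv'.
One capturing group, so `findall` returns just the captured substring from each match — 4 in all.

['i', 'z', 't', 'ulv']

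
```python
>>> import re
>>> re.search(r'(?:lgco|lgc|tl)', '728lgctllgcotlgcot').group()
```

The match spans [3:6] → 'lgc'.

'lgc'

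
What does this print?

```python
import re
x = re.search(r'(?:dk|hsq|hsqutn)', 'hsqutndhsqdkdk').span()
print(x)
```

The regex engine tests alternatives in the order written; an earlier branch that matches wins even if a later one would match more.
The match spans [0:3] → 'hsq'.

(0, 3)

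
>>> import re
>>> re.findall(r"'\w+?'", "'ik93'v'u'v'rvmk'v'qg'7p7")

Walking the string: at [0:6] → "'ik93'"; at [7:10] → "'u'"; at [11:17] → "'rvmk'"; at [18:22] → "'qg'".
`findall` yields the raw match text (4 of them) because the pattern has no groups.

["'ik93'", "'u'", "'rvmk'", "'qg'"]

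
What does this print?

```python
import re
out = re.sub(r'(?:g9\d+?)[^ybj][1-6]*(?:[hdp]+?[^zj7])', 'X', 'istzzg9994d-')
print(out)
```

The pattern matches the literal 'g9', then one or more of a digit (lazy) (non-capturing group); then any character except [ybj], then zero or more of a character in [1-6]; then one or more of one of [hdp] (lazy), then any character except [zj7] (non-capturing group).
Every occurrence is swapped for 'X'.

istzzX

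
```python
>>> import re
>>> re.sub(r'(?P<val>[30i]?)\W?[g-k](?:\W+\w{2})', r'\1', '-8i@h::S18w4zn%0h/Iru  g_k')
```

`\1` in the replacement pulls in group 1's text for each match.

'-8i8w4zn%0u  g_k'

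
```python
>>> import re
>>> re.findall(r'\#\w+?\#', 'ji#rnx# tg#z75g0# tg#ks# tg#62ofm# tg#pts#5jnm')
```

['#rnx#', '#z75g0#', '#ks#', '#62ofm#', '#pts#']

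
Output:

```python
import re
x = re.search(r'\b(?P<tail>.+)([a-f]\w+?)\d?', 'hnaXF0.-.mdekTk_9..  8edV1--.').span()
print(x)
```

(0, 26)

The match spans [0:26] → 'hnaXF0.-.mdekTk_9..  8edV1'.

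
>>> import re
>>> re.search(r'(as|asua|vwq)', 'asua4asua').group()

Alternation isn't longest-match — the leftmost alternative that fits at this position is chosen.
`search` walks the string left to right and returns the first match it finds.
The match spans [0:2] → 'as'.
Captured: group 1 = 'as'.

'as'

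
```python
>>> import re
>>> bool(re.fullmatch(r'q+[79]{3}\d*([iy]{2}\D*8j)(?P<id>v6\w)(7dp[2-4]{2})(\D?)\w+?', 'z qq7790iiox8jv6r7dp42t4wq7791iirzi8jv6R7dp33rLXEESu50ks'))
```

False

This matches one or more of the literal 'q', then exactly 3 of one of [79], then zero or more of a digit; then exactly 2 of one of [iy], then zero or more of a non-digit, then the literal '8j' (captured); then the literal 'v6', then a word character (captured as 'id'); then the literal '7dp', then exactly 2 of a character in [2-4] (captured); then optionally a non-digit (captured); then one or more of a word character (lazy).
For `fullmatch`, every character of the input must be accounted for by the pattern.
Here there's no way to consume every character, so the call returns None, and `bool(None)` is False.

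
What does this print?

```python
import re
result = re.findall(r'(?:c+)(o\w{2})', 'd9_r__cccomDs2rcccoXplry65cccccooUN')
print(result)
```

['omD', 'oXp', 'ooU']

With a single group, `findall` returns only what that group captured — 3 items.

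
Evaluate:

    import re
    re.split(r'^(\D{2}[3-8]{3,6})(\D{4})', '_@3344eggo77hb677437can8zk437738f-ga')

['', '_@3344', 'eggo', '77hb677437can8zk437738f-ga']

Pattern: anchored at the start of the string; then exactly 2 of a non-digit, then 3 to 6 of a character in [3-8] (captured); then exactly 4 of a non-digit (captured).
Matches to split on: at [0:10] → '_@3344eggo'.
Because the pattern has a capturing group, `split` also inserts each captured text between the pieces.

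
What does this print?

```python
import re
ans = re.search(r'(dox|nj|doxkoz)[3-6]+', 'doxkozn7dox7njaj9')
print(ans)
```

`search` walks the string left to right and returns the first match it finds.
Here the pattern never matches, so the call returns None.

None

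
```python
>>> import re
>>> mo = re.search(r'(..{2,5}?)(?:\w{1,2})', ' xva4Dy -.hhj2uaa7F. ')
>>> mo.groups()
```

(' xv',)

The match spans [0:5] → ' xva4'.
Captured: group 1 = ' xv'.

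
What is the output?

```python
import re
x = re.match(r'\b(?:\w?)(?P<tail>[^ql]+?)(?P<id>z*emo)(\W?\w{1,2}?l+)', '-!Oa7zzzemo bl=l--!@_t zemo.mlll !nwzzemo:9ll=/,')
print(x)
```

The pattern matches a word boundary (`\b`, zero-width); then optionally a word character (non-capturing group); then one or more of any character except [ql] (lazy) (captured as 'tail'); then zero or more of a literal 'z', then the literal 'emo' (captured as 'id'); then optionally a non-word character, then 1 to 2 of a word character (lazy), then one or more of a literal 'l' (captured).
`match` is anchored at position 0; if the pattern doesn't fit there, it returns None.
Here position 0 doesn't satisfy it, so the call returns None.

None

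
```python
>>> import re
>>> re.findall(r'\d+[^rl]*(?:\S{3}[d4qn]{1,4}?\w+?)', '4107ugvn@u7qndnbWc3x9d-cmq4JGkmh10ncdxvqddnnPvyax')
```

With no groups in the pattern, `findall` gives back each whole match — 1 here.

['4107ugvn@u7qndnbWc3x9d-cmq4JGkmh10ncdxvqddnnP']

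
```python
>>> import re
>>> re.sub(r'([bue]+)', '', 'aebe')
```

'a'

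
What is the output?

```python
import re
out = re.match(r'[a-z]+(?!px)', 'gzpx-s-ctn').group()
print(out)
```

gzpx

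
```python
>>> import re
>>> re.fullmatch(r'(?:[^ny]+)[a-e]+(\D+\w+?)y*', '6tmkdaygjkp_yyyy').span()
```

(0, 16)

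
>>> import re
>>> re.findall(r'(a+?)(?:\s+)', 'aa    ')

The pattern matches one or more of a literal 'a' (lazy) (captured); then one or more of whitespace (non-capturing group).
Scanning left to right: at [0:6] match 'aa    ', group 1 = 'aa'.
`findall` collects group 1 from the one match (1 total).

['aa']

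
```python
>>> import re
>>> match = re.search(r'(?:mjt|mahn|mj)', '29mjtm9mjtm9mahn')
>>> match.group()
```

`|` is ordered: at each position the engine commits to the first alternative that works.
Unlike `match`, `search` isn't anchored — it looks for the pattern anywhere in the string.
The match spans [2:5] → 'mjt'.

'mjt'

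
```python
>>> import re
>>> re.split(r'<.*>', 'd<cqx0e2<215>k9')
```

['d', 'k9']

Splitting on the pattern gives 2 pieces.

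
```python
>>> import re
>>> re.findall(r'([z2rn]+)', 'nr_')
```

['nr']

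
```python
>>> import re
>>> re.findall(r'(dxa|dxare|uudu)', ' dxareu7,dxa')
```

['dxa', 'dxa']

Alternation tries branches left to right and keeps the first one that lets the overall match succeed at that position.
With a single group, `findall` returns only what that group captured — 2 items.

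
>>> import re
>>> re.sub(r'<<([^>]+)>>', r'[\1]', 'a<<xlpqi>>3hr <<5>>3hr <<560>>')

Each match is replaced using the text its own group 1 captured.

'a[xlpqi]3hr [5]3hr [560]'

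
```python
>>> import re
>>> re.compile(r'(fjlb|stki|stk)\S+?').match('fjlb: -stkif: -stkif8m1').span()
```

(0, 5)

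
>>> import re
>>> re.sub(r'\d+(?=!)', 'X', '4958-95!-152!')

The `(?=…)`/`(?<=…)` assertion just peeks at neighbouring text; it doesn't advance the match position.
Matches: at [5:7] → '95'; at [9:12] → '152'.
`sub` substitutes 'X' at each match site.

'4958-X!-X!'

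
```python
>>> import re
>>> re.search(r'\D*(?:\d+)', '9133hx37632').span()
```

This matches zero or more of a non-digit; then one or more of a digit (non-capturing group).
`re.search` scans for the first position where the pattern succeeds.
The match spans [0:4] → '9133'.

(0, 4)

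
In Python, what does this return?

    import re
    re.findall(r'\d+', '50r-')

['50']

The pattern matches one or more of a digit.
Matches: at [0:2] → '50'.
Since nothing is captured, `findall` lists the 1 matched substring directly.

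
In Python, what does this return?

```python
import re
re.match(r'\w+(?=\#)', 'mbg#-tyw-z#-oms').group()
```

'mbg'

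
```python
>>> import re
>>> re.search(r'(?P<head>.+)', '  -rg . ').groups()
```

The match spans [0:8] → '  -rg . '.
Captured: group 1 = '  -rg . '.

('  -rg . ',)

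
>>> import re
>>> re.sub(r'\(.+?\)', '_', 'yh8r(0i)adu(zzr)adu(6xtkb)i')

'yh8r_adu_adu_i'

Matches: at [4:8] → '(0i)'; at [11:16] → '(zzr)'; at [19:26] → '(6xtkb)'.
Every occurrence is swapped for '_'.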